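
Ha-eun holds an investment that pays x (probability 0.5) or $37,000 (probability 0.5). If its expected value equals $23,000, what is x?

x = $9,000

0.5·x + 0.5·37000 = 23000
0.5·x = 23000 − 18500 = 4500
x = 4500 / 0.5 = 9000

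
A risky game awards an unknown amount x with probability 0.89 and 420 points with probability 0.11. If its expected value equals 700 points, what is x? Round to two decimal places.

x = 734.61 points

0.89·x + 0.11·420 = 700
0.89·x = 700 − 46.2 = 653.8
x = 653.8 / 0.89 = 734.6067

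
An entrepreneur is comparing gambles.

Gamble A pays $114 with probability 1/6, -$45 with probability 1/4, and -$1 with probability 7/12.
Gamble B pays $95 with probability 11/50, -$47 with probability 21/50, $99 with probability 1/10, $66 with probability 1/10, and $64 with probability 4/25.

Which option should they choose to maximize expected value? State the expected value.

Gamble A = 1/6 × 114 + 1/4 × (-45) + 7/12 × (-1) = 19 − 11.25 − 0.5833 = 7.1667
Gamble B = 11/50 × 95 + 21/50 × (-47) + 1/10 × 99 + 1/10 × 66 + 4/25 × 64 = 20.9 − 19.74 + 9.9 + 6.6 + 10.24 = 27.9

Gamble B ($27.90)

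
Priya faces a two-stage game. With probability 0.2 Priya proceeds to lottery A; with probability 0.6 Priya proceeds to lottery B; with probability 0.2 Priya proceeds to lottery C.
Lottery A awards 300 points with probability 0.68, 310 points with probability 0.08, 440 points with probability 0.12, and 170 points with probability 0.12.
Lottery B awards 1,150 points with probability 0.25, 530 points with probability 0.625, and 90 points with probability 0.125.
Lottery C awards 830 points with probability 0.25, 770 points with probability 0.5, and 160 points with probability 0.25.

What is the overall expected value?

564.9 points

EV(A) = 0.68 × 300 + 0.08 × 310 + 0.12 × 440 + 0.12 × 170 = 204 + 24.8 + 52.8 + 20.4 = 302
EV(B) = 0.25 × 1150 + 0.625 × 530 + 0.125 × 90 = 287.5 + 331.25 + 11.25 = 630
EV(C) = 0.25 × 830 + 0.5 × 770 + 0.25 × 160 = 207.5 + 385 + 40 = 632.5
Overall = 0.2 × 302 + 0.6 × 630 + 0.2 × 632.5 = 60.4 + 378 + 126.5 = 564.9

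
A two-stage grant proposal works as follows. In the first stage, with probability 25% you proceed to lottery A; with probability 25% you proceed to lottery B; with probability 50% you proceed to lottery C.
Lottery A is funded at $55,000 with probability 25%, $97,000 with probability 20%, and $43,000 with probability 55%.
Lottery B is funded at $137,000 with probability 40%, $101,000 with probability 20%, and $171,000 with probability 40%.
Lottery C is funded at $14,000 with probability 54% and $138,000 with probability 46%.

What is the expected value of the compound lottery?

EV(A) = 0.25 × 55000 + 0.2 × 97000 + 0.55 × 43000 = 13750 + 19400 + 23650 = 56800
EV(B) = 0.4 × 137000 + 0.2 × 101000 + 0.4 × 171000 = 54800 + 20200 + 68400 = 143400
EV(C) = 0.54 × 14000 + 0.46 × 138000 = 7560 + 63480 = 71040
Overall = 0.25 × 56800 + 0.25 × 143400 + 0.5 × 71040 = 14200 + 35850 + 35520 = 85570

$85,570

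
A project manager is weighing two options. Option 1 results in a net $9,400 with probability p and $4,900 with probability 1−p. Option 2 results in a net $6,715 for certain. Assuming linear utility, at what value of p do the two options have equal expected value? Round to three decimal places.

p = 0.403

p·9400 + (1−p)·4900 = 6715
4500p + 4900 = 6715
p = (6715 − 4900) / 4500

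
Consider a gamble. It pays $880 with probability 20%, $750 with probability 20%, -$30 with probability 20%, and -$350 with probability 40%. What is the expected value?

EV = 0.2 × 880 + 0.2 × 750 + 0.2 × (-30) + 0.4 × (-350) = 176 + 150 − 6 − 140 = 180

$180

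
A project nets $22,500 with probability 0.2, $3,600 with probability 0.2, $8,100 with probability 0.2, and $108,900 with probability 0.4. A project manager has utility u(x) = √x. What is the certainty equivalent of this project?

E[u] = 0.2·√22500 + 0.2·√3600 + 0.2·√8100 + 0.4·√108900 = 0.2·150 + 0.2·60 + 0.2·90 + 0.4·330 = 192
CE = (192)² = 36864

$36,864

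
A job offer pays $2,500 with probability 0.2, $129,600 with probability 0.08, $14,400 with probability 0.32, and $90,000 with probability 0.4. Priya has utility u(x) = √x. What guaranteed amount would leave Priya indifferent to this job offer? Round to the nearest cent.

$38,887.84

E[u] = 0.2·√2500 + 0.08·√129600 + 0.32·√14400 + 0.4·√90000 = 0.2·50 + 0.08·360 + 0.32·120 + 0.4·300 = 197.2
CE = (197.2)² = 38887.84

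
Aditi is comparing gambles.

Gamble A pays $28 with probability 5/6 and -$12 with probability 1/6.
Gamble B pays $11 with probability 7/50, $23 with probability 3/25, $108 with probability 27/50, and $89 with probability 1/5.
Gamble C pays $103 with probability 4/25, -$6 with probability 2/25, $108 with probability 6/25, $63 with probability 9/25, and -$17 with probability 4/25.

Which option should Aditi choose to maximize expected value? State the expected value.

Gamble A = 5/6 × 28 + 1/6 × (-12) = 23.3333 − 2 = 21.3333
Gamble B = 7/50 × 11 + 3/25 × 23 + 27/50 × 108 + 1/5 × 89 = 1.54 + 2.76 + 58.32 + 17.8 = 80.42
Gamble C = 4/25 × 103 + 2/25 × (-6) + 6/25 × 108 + 9/25 × 63 + 4/25 × (-17) = 16.48 − 0.48 + 25.92 + 22.68 − 2.72 = 61.88

Gamble B ($80.42)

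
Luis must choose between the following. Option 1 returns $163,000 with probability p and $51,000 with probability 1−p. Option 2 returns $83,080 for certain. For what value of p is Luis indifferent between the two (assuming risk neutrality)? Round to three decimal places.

p = 0.286

p·163000 + (1−p)·51000 = 83080
112000p + 51000 = 83080
p = (83080 − 51000) / 112000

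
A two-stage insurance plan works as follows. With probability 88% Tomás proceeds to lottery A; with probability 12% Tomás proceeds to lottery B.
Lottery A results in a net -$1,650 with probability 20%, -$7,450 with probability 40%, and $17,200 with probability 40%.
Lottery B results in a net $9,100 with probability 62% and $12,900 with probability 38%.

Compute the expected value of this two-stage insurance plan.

EV(A) = 0.2 × (-1650) + 0.4 × (-7450) + 0.4 × 17200 = -330 − 2980 + 6880 = 3570
EV(B) = 0.62 × 9100 + 0.38 × 12900 = 5642 + 4902 = 10544
Overall = 0.88 × 3570 + 0.12 × 10544 = 3141.6 + 1265.28 = 4406.88

$4,406.88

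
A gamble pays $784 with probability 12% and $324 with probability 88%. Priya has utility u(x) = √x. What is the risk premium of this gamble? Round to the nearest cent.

$10.56

E[u] = 0.12·√784 + 0.88·√324 = 0.12·28 + 0.88·18 = 19.2
CE = (19.2)² = 368.64
Risk premium = EV − CE = 379.2 − 368.64 = 10.56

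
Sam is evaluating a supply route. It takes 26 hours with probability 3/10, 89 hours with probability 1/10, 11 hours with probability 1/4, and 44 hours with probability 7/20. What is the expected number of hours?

EV = 3/10 × 26 + 1/10 × 89 + 1/4 × 11 + 7/20 × 44 = 7.8 + 8.9 + 2.75 + 15.4 = 34.85

34.85 hours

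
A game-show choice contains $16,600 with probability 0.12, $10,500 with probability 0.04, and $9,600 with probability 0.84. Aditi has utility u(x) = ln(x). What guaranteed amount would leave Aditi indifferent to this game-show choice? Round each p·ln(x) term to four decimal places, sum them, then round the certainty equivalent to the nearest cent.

E[u] = 0.12·ln(16600) + 0.04·ln(10500) + 0.84·ln(9600) = 1.1661 + 0.3704 + 7.7024 = 9.2389
CE = e^9.2389 ≈ 10289.71

$10,289.71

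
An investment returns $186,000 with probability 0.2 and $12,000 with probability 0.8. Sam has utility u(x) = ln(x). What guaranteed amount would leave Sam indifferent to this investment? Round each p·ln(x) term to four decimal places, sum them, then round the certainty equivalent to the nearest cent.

E[u] = 0.2·ln(186000) + 0.8·ln(12000) = 2.4267 + 7.5141 = 9.9408
CE = e^9.9408 ≈ 20760.35

$20,760.35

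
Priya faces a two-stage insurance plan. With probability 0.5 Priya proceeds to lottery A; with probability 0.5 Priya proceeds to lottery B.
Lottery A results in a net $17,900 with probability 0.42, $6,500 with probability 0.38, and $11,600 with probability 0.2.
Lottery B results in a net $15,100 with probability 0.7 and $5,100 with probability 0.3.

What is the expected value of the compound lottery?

EV(A) = 0.42 × 17900 + 0.38 × 6500 + 0.2 × 11600 = 7518 + 2470 + 2320 = 12308
EV(B) = 0.7 × 15100 + 0.3 × 5100 = 10570 + 1530 = 12100
Overall = 0.5 × 12308 + 0.5 × 12100 = 6154 + 6050 = 12204

$12,204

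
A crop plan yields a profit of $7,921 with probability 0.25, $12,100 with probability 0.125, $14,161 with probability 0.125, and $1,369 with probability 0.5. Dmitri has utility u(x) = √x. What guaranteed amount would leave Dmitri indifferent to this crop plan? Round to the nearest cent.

E[u] = 0.25·√7921 + 0.125·√12100 + 0.125·√14161 + 0.5·√1369 = 0.25·89 + 0.125·110 + 0.125·119 + 0.5·37 = 69.375
CE = (69.375)² = 4812.890625

$4,812.89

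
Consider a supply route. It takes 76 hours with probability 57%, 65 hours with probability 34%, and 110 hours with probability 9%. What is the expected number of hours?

EV = 0.57 × 76 + 0.34 × 65 + 0.09 × 110 = 43.32 + 22.1 + 9.9 = 75.32

75.32 hours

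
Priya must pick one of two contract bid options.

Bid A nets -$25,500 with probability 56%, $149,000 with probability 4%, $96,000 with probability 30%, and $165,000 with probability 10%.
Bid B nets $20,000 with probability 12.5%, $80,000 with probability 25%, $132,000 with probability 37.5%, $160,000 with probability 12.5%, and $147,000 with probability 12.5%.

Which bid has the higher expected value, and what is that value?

Bid A = 0.56 × (-25500) + 0.04 × 149000 + 0.3 × 96000 + 0.1 × 165000 = -14280 + 5960 + 28800 + 16500 = 36980
Bid B = 0.125 × 20000 + 0.25 × 80000 + 0.375 × 132000 + 0.125 × 160000 + 0.125 × 147000 = 2500 + 20000 + 49500 + 20000 + 18375 = 110375

Bid B ($110,375)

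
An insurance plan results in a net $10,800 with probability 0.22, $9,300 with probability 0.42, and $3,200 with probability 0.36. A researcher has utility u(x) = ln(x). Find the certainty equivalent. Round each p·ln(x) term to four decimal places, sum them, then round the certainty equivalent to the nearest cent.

$6,545.94

E[u] = 0.22·ln(10800) + 0.42·ln(9300) + 0.36·ln(3200) = 2.0432 + 3.8379 + 2.9055 = 8.7866
CE = e^8.7866 ≈ 6545.94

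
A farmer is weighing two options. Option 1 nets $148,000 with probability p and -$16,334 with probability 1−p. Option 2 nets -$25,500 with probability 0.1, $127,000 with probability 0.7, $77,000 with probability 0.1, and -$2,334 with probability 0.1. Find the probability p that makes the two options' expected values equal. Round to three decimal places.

p = 0.670

EV(Option 2) = 0.1 × (-25500) + 0.7 × 127000 + 0.1 × 77000 + 0.1 × (-2334) = -2550 + 88900 + 7700 − 233.4 = 93816.6
p·148000 + (1−p)·(-16334) = 93816.6
164334p − 16334 = 93816.6
p = (93816.6 + 16334) / 164334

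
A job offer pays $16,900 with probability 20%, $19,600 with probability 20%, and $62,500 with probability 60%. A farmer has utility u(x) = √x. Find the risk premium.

E[u] = 0.2·√16900 + 0.2·√19600 + 0.6·√62500 = 0.2·130 + 0.2·140 + 0.6·250 = 204
CE = (204)² = 41616
Risk premium = EV − CE = 44800 − 41616 = 3184

$3,184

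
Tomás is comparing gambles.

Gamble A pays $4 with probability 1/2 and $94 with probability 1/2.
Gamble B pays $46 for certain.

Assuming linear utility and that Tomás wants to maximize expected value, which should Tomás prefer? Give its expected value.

Gamble A = 1/2 × 4 + 1/2 × 94 = 2 + 47 = 49
Gamble B: 46 (certain)

Gamble A ($49)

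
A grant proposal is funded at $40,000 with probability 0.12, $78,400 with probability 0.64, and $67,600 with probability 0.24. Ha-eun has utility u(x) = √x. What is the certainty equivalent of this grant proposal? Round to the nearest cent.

E[u] = 0.12·√40000 + 0.64·√78400 + 0.24·√67600 = 0.12·200 + 0.64·280 + 0.24·260 = 265.6
CE = (265.6)² = 70543.36

$70,543.36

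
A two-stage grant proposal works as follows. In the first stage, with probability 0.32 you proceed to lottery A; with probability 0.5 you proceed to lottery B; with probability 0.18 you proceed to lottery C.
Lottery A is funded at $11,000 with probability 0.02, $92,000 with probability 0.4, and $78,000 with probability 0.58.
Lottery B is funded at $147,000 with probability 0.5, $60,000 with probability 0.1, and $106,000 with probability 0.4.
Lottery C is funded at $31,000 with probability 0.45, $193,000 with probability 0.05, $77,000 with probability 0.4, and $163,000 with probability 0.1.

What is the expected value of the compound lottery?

$99,999.20

EV(A) = 0.02 × 11000 + 0.4 × 92000 + 0.58 × 78000 = 220 + 36800 + 45240 = 82260
EV(B) = 0.5 × 147000 + 0.1 × 60000 + 0.4 × 106000 = 73500 + 6000 + 42400 = 121900
EV(C) = 0.45 × 31000 + 0.05 × 193000 + 0.4 × 77000 + 0.1 × 163000 = 13950 + 9650 + 30800 + 16300 = 70700
Overall = 0.32 × 82260 + 0.5 × 121900 + 0.18 × 70700 = 26323.2 + 60950 + 12726 = 99999.2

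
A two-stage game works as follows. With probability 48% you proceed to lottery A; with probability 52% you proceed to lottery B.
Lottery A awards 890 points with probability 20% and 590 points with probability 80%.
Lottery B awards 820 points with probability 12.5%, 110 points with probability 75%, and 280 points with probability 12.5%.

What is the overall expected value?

EV(A) = 0.2 × 890 + 0.8 × 590 = 178 + 472 = 650
EV(B) = 0.125 × 820 + 0.75 × 110 + 0.125 × 280 = 102.5 + 82.5 + 35 = 220
Overall = 0.48 × 650 + 0.52 × 220 = 312 + 114.4 = 426.4

426.4 points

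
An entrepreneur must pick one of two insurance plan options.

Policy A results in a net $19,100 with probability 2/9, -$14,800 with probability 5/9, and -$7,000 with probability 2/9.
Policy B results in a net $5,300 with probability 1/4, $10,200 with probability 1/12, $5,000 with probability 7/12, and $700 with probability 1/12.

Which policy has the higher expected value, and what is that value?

Policy A = 2/9 × 19100 + 5/9 × (-14800) + 2/9 × (-7000) = 4244.4444 − 8222.2222 − 1555.5556 = -5533.3333
Policy B = 1/4 × 5300 + 1/12 × 10200 + 7/12 × 5000 + 1/12 × 700 = 1325 + 850 + 2916.6667 + 58.3333 = 5150

Policy B ($5,150)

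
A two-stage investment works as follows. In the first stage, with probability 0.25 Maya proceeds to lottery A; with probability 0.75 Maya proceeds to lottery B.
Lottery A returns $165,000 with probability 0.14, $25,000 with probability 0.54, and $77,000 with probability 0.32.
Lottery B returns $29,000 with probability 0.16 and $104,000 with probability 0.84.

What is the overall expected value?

EV(A) = 0.14 × 165000 + 0.54 × 25000 + 0.32 × 77000 = 23100 + 13500 + 24640 = 61240
EV(B) = 0.16 × 29000 + 0.84 × 104000 = 4640 + 87360 = 92000
Overall = 0.25 × 61240 + 0.75 × 92000 = 15310 + 69000 = 84310

$84,310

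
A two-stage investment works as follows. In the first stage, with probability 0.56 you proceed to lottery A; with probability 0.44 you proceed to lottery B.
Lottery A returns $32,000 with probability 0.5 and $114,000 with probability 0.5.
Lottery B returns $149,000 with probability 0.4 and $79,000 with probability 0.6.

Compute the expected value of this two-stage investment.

$87,960

EV(A) = 0.5 × 32000 + 0.5 × 114000 = 16000 + 57000 = 73000
EV(B) = 0.4 × 149000 + 0.6 × 79000 = 59600 + 47400 = 107000
Overall = 0.56 × 73000 + 0.44 × 107000 = 40880 + 47080 = 87960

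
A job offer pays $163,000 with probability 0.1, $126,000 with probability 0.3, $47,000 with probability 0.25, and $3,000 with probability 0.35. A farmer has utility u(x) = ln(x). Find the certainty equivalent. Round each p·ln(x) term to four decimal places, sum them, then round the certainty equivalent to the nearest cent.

$27,312.51

E[u] = 0.1·ln(163000) + 0.3·ln(126000) + 0.25·ln(47000) + 0.35·ln(3000) = 1.2002 + 3.5232 + 2.6895 + 2.8022 = 10.2151
CE = e^10.2151 ≈ 27312.51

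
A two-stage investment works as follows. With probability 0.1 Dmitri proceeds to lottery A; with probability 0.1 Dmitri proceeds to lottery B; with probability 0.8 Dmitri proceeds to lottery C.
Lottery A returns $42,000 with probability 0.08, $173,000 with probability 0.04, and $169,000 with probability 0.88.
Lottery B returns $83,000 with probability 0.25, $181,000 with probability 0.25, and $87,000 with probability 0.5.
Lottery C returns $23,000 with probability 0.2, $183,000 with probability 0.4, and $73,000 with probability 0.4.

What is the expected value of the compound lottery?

EV(A) = 0.08 × 42000 + 0.04 × 173000 + 0.88 × 169000 = 3360 + 6920 + 148720 = 159000
EV(B) = 0.25 × 83000 + 0.25 × 181000 + 0.5 × 87000 = 20750 + 45250 + 43500 = 109500
EV(C) = 0.2 × 23000 + 0.4 × 183000 + 0.4 × 73000 = 4600 + 73200 + 29200 = 107000
Overall = 0.1 × 159000 + 0.1 × 109500 + 0.8 × 107000 = 15900 + 10950 + 85600 = 112450

$112,450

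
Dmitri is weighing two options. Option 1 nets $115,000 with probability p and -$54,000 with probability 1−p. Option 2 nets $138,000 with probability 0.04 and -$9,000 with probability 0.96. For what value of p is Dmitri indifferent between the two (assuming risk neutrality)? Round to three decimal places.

EV(Option 2) = 0.04 × 138000 + 0.96 × (-9000) = 5520 − 8640 = -3120
p·115000 + (1−p)·(-54000) = -3120
169000p − 54000 = -3120
p = (-3120 + 54000) / 169000

p = 0.301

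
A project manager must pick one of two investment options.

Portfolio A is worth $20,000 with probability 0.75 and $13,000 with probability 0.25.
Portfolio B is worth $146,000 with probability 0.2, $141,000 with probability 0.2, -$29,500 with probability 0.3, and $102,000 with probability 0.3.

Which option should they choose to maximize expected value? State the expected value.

Portfolio B ($79,150)

Portfolio A = 0.75 × 20000 + 0.25 × 13000 = 15000 + 3250 = 18250
Portfolio B = 0.2 × 146000 + 0.2 × 141000 + 0.3 × (-29500) + 0.3 × 102000 = 29200 + 28200 − 8850 + 30600 = 79150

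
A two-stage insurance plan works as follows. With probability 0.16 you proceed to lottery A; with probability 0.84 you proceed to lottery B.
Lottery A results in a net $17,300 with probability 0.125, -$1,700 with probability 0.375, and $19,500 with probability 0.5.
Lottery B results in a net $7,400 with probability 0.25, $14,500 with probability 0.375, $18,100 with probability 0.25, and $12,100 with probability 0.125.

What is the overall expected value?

EV(A) = 0.125 × 17300 + 0.375 × (-1700) + 0.5 × 19500 = 2162.5 − 637.5 + 9750 = 11275
EV(B) = 0.25 × 7400 + 0.375 × 14500 + 0.25 × 18100 + 0.125 × 12100 = 1850 + 5437.5 + 4525 + 1512.5 = 13325
Overall = 0.16 × 11275 + 0.84 × 13325 = 1804 + 11193 = 12997

$12,997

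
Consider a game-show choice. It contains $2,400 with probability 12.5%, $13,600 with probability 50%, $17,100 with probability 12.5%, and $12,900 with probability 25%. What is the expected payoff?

EV = 0.125 × 2400 + 0.5 × 13600 + 0.125 × 17100 + 0.25 × 12900 = 300 + 6800 + 2137.5 + 3225 = 12462.5

$12,462.50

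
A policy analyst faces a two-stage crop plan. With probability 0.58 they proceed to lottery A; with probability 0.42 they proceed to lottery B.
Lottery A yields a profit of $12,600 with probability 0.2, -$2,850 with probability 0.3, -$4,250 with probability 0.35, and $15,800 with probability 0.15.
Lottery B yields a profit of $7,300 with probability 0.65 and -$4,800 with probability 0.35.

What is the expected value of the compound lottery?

$2,764.85

EV(A) = 0.2 × 12600 + 0.3 × (-2850) + 0.35 × (-4250) + 0.15 × 15800 = 2520 − 855 − 1487.5 + 2370 = 2547.5
EV(B) = 0.65 × 7300 + 0.35 × (-4800) = 4745 − 1680 = 3065
Overall = 0.58 × 2547.5 + 0.42 × 3065 = 1477.55 + 1287.3 = 2764.85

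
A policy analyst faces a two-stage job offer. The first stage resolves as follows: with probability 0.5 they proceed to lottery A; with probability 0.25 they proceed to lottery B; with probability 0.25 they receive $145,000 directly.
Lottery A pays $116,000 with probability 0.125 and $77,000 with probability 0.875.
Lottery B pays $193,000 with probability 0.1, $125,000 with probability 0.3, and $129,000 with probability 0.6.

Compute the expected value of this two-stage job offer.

$110,737.50

EV(A) = 0.125 × 116000 + 0.875 × 77000 = 14500 + 67375 = 81875
EV(B) = 0.1 × 193000 + 0.3 × 125000 + 0.6 × 129000 = 19300 + 37500 + 77400 = 134200
Branch C: 145000 (certain)
Overall = 0.5 × 81875 + 0.25 × 134200 + 0.25 × 145000 = 40937.5 + 33550 + 36250 = 110737.5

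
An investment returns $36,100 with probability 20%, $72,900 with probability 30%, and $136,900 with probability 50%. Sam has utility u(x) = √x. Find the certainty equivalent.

E[u] = 0.2·√36100 + 0.3·√72900 + 0.5·√136900 = 0.2·190 + 0.3·270 + 0.5·370 = 304
CE = (304)² = 92416

$92,416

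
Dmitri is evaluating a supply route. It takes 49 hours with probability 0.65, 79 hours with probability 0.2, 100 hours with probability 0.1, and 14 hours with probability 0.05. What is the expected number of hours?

EV = 0.65 × 49 + 0.2 × 79 + 0.1 × 100 + 0.05 × 14 = 31.85 + 15.8 + 10 + 0.7 = 58.35

58.35 hours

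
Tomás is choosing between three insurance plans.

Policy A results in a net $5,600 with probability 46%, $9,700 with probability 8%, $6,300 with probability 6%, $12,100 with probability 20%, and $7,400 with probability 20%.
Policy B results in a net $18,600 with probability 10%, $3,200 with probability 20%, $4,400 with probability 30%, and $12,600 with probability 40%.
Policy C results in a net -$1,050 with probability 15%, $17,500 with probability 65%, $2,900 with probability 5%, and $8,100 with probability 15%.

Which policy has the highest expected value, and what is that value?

Policy A = 0.46 × 5600 + 0.08 × 9700 + 0.06 × 6300 + 0.2 × 12100 + 0.2 × 7400 = 2576 + 776 + 378 + 2420 + 1480 = 7630
Policy B = 0.1 × 18600 + 0.2 × 3200 + 0.3 × 4400 + 0.4 × 12600 = 1860 + 640 + 1320 + 5040 = 8860
Policy C = 0.15 × (-1050) + 0.65 × 17500 + 0.05 × 2900 + 0.15 × 8100 = -157.5 + 11375 + 145 + 1215 = 12577.5

Policy C ($12,577.50)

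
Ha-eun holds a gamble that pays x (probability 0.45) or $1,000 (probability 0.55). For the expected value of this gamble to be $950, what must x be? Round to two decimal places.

x = $888.89

0.45·x + 0.55·1000 = 950
0.45·x = 950 − 550 = 400
x = 400 / 0.45 = 888.8889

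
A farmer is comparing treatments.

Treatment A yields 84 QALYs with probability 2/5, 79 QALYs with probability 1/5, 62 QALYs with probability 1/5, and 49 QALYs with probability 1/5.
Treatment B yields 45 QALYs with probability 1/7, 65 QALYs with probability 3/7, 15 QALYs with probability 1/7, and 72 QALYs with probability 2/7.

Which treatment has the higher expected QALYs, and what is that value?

Treatment A = 2/5 × 84 + 1/5 × 79 + 1/5 × 62 + 1/5 × 49 = 33.6 + 15.8 + 12.4 + 9.8 = 71.6
Treatment B = 1/7 × 45 + 3/7 × 65 + 1/7 × 15 + 2/7 × 72 = 6.4286 + 27.8571 + 2.1429 + 20.5714 = 57

Treatment A (71.6 QALYs)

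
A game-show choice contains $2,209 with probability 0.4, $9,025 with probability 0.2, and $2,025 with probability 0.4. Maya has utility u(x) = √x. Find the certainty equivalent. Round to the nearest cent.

E[u] = 0.4·√2209 + 0.2·√9025 + 0.4·√2025 = 0.4·47 + 0.2·95 + 0.4·45 = 55.8
CE = (55.8)² = 3113.64

$3,113.64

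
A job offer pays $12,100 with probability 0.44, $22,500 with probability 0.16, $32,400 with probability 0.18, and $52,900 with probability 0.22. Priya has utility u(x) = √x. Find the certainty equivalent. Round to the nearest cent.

$24,149.16

E[u] = 0.44·√12100 + 0.16·√22500 + 0.18·√32400 + 0.22·√52900 = 0.44·110 + 0.16·150 + 0.18·180 + 0.22·230 = 155.4
CE = (155.4)² = 24149.16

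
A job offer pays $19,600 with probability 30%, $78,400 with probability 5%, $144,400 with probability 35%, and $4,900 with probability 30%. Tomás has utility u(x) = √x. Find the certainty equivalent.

$44,100

E[u] = 0.3·√19600 + 0.05·√78400 + 0.35·√144400 + 0.3·√4900 = 0.3·140 + 0.05·280 + 0.35·380 + 0.3·70 = 210
CE = (210)² = 44100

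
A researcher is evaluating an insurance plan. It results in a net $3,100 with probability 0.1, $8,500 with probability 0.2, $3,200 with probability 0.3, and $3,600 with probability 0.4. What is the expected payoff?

$4,410

EV = 0.1 × 3100 + 0.2 × 8500 + 0.3 × 3200 + 0.4 × 3600 = 310 + 1700 + 960 + 1440 = 4410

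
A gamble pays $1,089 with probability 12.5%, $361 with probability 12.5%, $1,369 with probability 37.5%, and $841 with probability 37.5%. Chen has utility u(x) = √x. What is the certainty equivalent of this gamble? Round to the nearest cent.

E[u] = 0.125·√1089 + 0.125·√361 + 0.375·√1369 + 0.375·√841 = 0.125·33 + 0.125·19 + 0.375·37 + 0.375·29 = 31.25
CE = (31.25)² = 976.5625

$976.56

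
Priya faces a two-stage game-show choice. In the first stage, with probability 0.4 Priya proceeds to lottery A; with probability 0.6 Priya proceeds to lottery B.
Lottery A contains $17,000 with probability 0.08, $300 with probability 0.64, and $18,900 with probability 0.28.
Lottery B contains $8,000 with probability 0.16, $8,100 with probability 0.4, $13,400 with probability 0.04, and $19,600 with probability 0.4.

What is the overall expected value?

EV(A) = 0.08 × 17000 + 0.64 × 300 + 0.28 × 18900 = 1360 + 192 + 5292 = 6844
EV(B) = 0.16 × 8000 + 0.4 × 8100 + 0.04 × 13400 + 0.4 × 19600 = 1280 + 3240 + 536 + 7840 = 12896
Overall = 0.4 × 6844 + 0.6 × 12896 = 2737.6 + 7737.6 = 10475.2

$10,475.20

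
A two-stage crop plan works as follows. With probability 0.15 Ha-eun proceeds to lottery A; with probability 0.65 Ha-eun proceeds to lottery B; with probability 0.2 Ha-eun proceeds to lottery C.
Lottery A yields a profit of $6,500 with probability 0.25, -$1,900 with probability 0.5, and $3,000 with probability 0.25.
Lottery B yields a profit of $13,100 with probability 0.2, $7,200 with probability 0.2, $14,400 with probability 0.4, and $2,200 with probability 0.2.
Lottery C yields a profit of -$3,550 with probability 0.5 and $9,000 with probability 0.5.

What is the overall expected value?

$7,427.75

EV(A) = 0.25 × 6500 + 0.5 × (-1900) + 0.25 × 3000 = 1625 − 950 + 750 = 1425
EV(B) = 0.2 × 13100 + 0.2 × 7200 + 0.4 × 14400 + 0.2 × 2200 = 2620 + 1440 + 5760 + 440 = 10260
EV(C) = 0.5 × (-3550) + 0.5 × 9000 = -1775 + 4500 = 2725
Overall = 0.15 × 1425 + 0.65 × 10260 + 0.2 × 2725 = 213.75 + 6669 + 545 = 7427.75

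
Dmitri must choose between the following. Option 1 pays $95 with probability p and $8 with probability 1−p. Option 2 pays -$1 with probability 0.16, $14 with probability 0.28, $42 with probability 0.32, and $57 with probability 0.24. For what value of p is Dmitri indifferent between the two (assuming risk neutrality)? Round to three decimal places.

p = 0.263

EV(Option 2) = 0.16 × (-1) + 0.28 × 14 + 0.32 × 42 + 0.24 × 57 = -0.16 + 3.92 + 13.44 + 13.68 = 30.88
p·95 + (1−p)·8 = 30.88
87p + 8 = 30.88
p = (30.88 − 8) / 87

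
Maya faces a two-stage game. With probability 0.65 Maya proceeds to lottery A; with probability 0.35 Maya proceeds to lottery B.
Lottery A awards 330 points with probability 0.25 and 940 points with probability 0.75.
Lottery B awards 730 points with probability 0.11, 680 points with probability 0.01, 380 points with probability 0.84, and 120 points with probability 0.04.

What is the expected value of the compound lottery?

EV(A) = 0.25 × 330 + 0.75 × 940 = 82.5 + 705 = 787.5
EV(B) = 0.11 × 730 + 0.01 × 680 + 0.84 × 380 + 0.04 × 120 = 80.3 + 6.8 + 319.2 + 4.8 = 411.1
Overall = 0.65 × 787.5 + 0.35 × 411.1 = 511.875 + 143.885 = 655.76

655.76 points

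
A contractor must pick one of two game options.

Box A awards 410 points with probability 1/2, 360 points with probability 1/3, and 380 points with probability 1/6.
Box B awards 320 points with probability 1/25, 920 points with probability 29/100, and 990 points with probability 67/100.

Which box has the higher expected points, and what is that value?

Box A = 1/2 × 410 + 1/3 × 360 + 1/6 × 380 = 205 + 120 + 63.3333 = 388.3333
Box B = 1/25 × 320 + 29/100 × 920 + 67/100 × 990 = 12.8 + 266.8 + 663.3 = 942.9

Box B (942.9 points)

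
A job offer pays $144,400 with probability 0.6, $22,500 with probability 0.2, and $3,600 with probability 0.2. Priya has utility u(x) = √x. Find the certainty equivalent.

$72,900

E[u] = 0.6·√144400 + 0.2·√22500 + 0.2·√3600 = 0.6·380 + 0.2·150 + 0.2·60 = 270
CE = (270)² = 72900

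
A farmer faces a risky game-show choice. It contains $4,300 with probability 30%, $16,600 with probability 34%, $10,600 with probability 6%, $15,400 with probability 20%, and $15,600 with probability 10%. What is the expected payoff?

$12,210

EV = 0.3 × 4300 + 0.34 × 16600 + 0.06 × 10600 + 0.2 × 15400 + 0.1 × 15600 = 1290 + 5644 + 636 + 3080 + 1560 = 12210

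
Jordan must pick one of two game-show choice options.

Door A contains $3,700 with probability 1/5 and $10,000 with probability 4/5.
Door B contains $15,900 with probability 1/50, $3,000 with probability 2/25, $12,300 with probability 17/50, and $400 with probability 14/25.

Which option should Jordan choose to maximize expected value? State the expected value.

Door A ($8,740)

Door A = 1/5 × 3700 + 4/5 × 10000 = 740 + 8000 = 8740
Door B = 1/50 × 15900 + 2/25 × 3000 + 17/50 × 12300 + 14/25 × 400 = 318 + 240 + 4182 + 224 = 4964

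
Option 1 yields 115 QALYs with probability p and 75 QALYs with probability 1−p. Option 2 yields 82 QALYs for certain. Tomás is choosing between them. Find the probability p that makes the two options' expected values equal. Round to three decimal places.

p = 0.175

p·115 + (1−p)·75 = 82
40p + 75 = 82
p = (82 − 75) / 40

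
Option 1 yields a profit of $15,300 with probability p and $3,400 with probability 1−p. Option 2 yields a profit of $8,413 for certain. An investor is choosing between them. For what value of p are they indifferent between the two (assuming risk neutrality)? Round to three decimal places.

p·15300 + (1−p)·3400 = 8413
11900p + 3400 = 8413
p = (8413 − 3400) / 11900

p = 0.421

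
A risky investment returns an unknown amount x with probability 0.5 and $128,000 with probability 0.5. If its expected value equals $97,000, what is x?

0.5·x + 0.5·128000 = 97000
0.5·x = 97000 − 64000 = 33000
x = 33000 / 0.5 = 66000

x = $66,000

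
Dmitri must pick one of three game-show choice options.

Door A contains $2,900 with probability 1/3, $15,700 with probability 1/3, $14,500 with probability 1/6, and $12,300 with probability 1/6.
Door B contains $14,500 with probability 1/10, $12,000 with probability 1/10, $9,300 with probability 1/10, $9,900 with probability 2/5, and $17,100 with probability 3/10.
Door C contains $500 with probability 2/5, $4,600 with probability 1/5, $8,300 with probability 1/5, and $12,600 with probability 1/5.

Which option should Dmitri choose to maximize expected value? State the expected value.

Door B ($12,670)

Door A = 1/3 × 2900 + 1/3 × 15700 + 1/6 × 14500 + 1/6 × 12300 = 966.6667 + 5233.3333 + 2416.6667 + 2050 = 10666.6667
Door B = 1/10 × 14500 + 1/10 × 12000 + 1/10 × 9300 + 2/5 × 9900 + 3/10 × 17100 = 1450 + 1200 + 930 + 3960 + 5130 = 12670
Door C = 2/5 × 500 + 1/5 × 4600 + 1/5 × 8300 + 1/5 × 12600 = 200 + 920 + 1660 + 2520 = 5300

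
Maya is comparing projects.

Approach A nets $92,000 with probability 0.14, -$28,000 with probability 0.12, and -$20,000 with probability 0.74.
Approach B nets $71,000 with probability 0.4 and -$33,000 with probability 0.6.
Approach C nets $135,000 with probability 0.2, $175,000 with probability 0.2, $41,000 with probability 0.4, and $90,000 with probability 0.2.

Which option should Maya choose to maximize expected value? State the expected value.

Approach C ($96,400)

Approach A = 0.14 × 92000 + 0.12 × (-28000) + 0.74 × (-20000) = 12880 − 3360 − 14800 = -5280
Approach B = 0.4 × 71000 + 0.6 × (-33000) = 28400 − 19800 = 8600
Approach C = 0.2 × 135000 + 0.2 × 175000 + 0.4 × 41000 + 0.2 × 90000 = 27000 + 35000 + 16400 + 18000 = 96400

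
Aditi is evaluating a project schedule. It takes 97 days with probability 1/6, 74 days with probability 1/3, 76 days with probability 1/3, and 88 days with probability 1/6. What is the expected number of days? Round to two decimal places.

80.83 days

EV = 1/6 × 97 + 1/3 × 74 + 1/3 × 76 + 1/6 × 88 = 16.1667 + 24.6667 + 25.3333 + 14.6667 = 80.8333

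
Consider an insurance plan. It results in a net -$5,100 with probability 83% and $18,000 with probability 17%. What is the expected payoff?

EV = 0.83 × (-5100) + 0.17 × 18000 = -4233 + 3060 = -1173

-$1,173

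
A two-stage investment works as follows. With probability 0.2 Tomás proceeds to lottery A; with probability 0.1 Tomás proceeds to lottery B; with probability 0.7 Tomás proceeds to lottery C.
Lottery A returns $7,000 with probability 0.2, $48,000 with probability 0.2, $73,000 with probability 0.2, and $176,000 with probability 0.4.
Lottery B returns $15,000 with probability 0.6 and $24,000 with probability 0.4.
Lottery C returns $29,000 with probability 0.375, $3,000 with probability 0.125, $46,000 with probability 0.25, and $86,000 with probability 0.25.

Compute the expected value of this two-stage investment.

EV(A) = 0.2 × 7000 + 0.2 × 48000 + 0.2 × 73000 + 0.4 × 176000 = 1400 + 9600 + 14600 + 70400 = 96000
EV(B) = 0.6 × 15000 + 0.4 × 24000 = 9000 + 9600 = 18600
EV(C) = 0.375 × 29000 + 0.125 × 3000 + 0.25 × 46000 + 0.25 × 86000 = 10875 + 375 + 11500 + 21500 = 44250
Overall = 0.2 × 96000 + 0.1 × 18600 + 0.7 × 44250 = 19200 + 1860 + 30975 = 52035

$52,035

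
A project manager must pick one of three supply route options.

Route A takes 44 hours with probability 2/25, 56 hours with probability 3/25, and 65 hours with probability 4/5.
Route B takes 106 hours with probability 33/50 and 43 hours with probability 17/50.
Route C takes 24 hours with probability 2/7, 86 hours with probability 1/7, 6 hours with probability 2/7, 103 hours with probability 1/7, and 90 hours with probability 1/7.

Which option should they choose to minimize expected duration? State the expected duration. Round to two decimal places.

Route C (48.43 hours)

Route A = 2/25 × 44 + 3/25 × 56 + 4/5 × 65 = 3.52 + 6.72 + 52 = 62.24
Route B = 33/50 × 106 + 17/50 × 43 = 69.96 + 14.62 = 84.58
Route C = 2/7 × 24 + 1/7 × 86 + 2/7 × 6 + 1/7 × 103 + 1/7 × 90 = 6.8571 + 12.2857 + 1.7143 + 14.7143 + 12.8571 = 48.4286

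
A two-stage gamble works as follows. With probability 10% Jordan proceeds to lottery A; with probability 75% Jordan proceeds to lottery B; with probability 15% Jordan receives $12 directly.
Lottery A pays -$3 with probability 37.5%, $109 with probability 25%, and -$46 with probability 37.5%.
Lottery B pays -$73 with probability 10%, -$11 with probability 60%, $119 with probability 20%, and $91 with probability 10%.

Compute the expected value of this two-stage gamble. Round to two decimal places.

$16.94

EV(A) = 0.375 × (-3) + 0.25 × 109 + 0.375 × (-46) = -1.125 + 27.25 − 17.25 = 8.875
EV(B) = 0.1 × (-73) + 0.6 × (-11) + 0.2 × 119 + 0.1 × 91 = -7.3 − 6.6 + 23.8 + 9.1 = 19
Branch C: 12 (certain)
Overall = 0.1 × 8.875 + 0.75 × 19 + 0.15 × 12 = 0.8875 + 14.25 + 1.8 = 16.9375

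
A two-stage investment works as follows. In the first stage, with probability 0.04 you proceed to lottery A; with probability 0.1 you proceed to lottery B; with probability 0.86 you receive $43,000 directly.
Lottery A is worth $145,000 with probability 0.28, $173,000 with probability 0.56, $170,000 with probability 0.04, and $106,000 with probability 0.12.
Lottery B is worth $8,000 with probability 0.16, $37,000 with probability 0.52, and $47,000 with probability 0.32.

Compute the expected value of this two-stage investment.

EV(A) = 0.28 × 145000 + 0.56 × 173000 + 0.04 × 170000 + 0.12 × 106000 = 40600 + 96880 + 6800 + 12720 = 157000
EV(B) = 0.16 × 8000 + 0.52 × 37000 + 0.32 × 47000 = 1280 + 19240 + 15040 = 35560
Branch C: 43000 (certain)
Overall = 0.04 × 157000 + 0.1 × 35560 + 0.86 × 43000 = 6280 + 3556 + 36980 = 46816

$46,816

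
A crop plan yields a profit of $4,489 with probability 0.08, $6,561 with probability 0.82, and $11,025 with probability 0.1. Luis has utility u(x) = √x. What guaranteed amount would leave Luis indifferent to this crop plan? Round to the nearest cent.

E[u] = 0.08·√4489 + 0.82·√6561 + 0.1·√11025 = 0.08·67 + 0.82·81 + 0.1·105 = 82.28
CE = (82.28)² = 6769.9984

$6,770.00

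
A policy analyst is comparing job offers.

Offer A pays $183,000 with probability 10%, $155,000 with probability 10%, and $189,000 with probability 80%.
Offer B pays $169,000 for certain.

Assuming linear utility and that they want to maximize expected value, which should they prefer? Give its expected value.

Offer A = 0.1 × 183000 + 0.1 × 155000 + 0.8 × 189000 = 18300 + 15500 + 151200 = 185000
Offer B: 169000 (certain)

Offer A ($185,000)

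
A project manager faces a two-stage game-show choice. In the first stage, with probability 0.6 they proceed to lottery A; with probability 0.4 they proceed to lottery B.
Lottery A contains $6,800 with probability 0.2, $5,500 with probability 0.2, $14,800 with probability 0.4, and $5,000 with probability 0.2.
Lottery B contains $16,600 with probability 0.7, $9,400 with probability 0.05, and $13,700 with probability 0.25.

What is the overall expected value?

EV(A) = 0.2 × 6800 + 0.2 × 5500 + 0.4 × 14800 + 0.2 × 5000 = 1360 + 1100 + 5920 + 1000 = 9380
EV(B) = 0.7 × 16600 + 0.05 × 9400 + 0.25 × 13700 = 11620 + 470 + 3425 = 15515
Overall = 0.6 × 9380 + 0.4 × 15515 = 5628 + 6206 = 11834

$11,834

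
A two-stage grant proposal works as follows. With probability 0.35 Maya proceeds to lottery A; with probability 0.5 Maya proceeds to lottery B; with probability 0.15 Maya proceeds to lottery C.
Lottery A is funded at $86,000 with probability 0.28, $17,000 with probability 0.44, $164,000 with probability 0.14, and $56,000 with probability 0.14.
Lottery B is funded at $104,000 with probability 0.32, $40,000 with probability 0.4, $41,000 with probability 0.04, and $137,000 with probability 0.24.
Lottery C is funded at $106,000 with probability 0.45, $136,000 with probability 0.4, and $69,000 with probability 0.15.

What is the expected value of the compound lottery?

$80,593.50

EV(A) = 0.28 × 86000 + 0.44 × 17000 + 0.14 × 164000 + 0.14 × 56000 = 24080 + 7480 + 22960 + 7840 = 62360
EV(B) = 0.32 × 104000 + 0.4 × 40000 + 0.04 × 41000 + 0.24 × 137000 = 33280 + 16000 + 1640 + 32880 = 83800
EV(C) = 0.45 × 106000 + 0.4 × 136000 + 0.15 × 69000 = 47700 + 54400 + 10350 = 112450
Overall = 0.35 × 62360 + 0.5 × 83800 + 0.15 × 112450 = 21826 + 41900 + 16867.5 = 80593.5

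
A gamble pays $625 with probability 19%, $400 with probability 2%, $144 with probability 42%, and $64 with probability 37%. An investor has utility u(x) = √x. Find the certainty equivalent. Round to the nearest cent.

E[u] = 0.19·√625 + 0.02·√400 + 0.42·√144 + 0.37·√64 = 0.19·25 + 0.02·20 + 0.42·12 + 0.37·8 = 13.15
CE = (13.15)² = 172.9225

$172.92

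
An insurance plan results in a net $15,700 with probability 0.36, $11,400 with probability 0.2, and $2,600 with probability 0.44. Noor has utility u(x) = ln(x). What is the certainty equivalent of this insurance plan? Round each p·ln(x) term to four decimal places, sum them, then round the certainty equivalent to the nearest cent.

E[u] = 0.36·ln(15700) + 0.2·ln(11400) + 0.44·ln(2600) = 3.4781 + 1.8683 + 3.4598 = 8.8062
CE = e^8.8062 ≈ 6675.50

$6,675.50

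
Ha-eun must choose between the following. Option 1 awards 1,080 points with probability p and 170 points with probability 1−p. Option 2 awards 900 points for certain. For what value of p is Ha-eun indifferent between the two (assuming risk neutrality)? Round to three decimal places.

p·1080 + (1−p)·170 = 900
910p + 170 = 900
p = (900 − 170) / 910

p = 0.802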